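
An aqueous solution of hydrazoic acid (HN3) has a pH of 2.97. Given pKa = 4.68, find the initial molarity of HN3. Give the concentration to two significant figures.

[H+] = 10^(-2.97) = 1.07 × 10^-3 M = x
Ka = 10^(−4.68) = 2.09 × 10^-5
Ka = x²/(C₀ − x) ⇒ C₀ = x + x²/Ka
C₀ = 1.07 × 10^-3 + (1.07 × 10^-3)²/(2.09 × 10^-5) = 5.58 × 10^-2 M

C₀ = 5.6 × 10^-2 M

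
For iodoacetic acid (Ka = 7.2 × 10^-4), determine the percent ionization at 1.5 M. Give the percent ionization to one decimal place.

ICH2COOH ⇌ ICH2COO- + H+; let x = [H+] at equilibrium.
x ≈ √(Ka·C₀) = √(7.2 × 10^-4 × 1.5) = 3.29 × 10^-2 M
Fraction ionized = 3.29 × 10^-2 / 1.5 = 0.0219 → 2.2%

2.2%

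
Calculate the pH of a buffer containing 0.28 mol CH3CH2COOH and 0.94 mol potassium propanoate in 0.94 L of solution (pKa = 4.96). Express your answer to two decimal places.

pH = pKa + log([A⁻]/[HA]) = 4.96 + log(0.94/0.28)
pH = 4.96 + (+0.526) = 5.49

pH = 5.49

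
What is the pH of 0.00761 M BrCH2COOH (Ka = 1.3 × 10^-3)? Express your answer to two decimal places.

pH = 2.59

BrCH2COOH ⇌ BrCH2COO- + H+
Ka = [H+]²/(0.00761 − [H+]) = 1.3 × 10^-3
The 5% rule fails; solving [H+]² + Ka·[H+] − Ka·C₀ = 0 exactly:
[H+] = (−Ka + √(Ka² + 4·Ka·C₀))/2 = 2.56 × 10^-3 M
pH = −log(2.56 × 10^-3) = 2.59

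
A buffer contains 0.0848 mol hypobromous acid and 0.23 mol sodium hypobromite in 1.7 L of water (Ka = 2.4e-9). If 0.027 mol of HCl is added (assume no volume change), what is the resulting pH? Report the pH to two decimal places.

pH = 8.88

Added H+ converts OBr- to HOBr: HOBr → 0.112 mol, OBr- → 0.203 mol.
pKa = −log(2.4 × 10^-9) = 8.620
pH = pKa + log([A⁻]/[HA]) = 8.620 + log(0.203/0.112) = 8.620 +0.258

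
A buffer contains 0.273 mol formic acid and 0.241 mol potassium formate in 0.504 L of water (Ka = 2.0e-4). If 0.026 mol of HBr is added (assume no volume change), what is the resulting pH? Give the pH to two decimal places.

pH = 3.56

After neutralization: n(HCOOH) = 0.299 mol, n(HCOO-) = 0.215 mol.
pKa = −log(2.0 × 10^-4) = 3.699
pH = pKa + log([A⁻]/[HA]) = 3.699 + log(0.215/0.299) = 3.699 -0.143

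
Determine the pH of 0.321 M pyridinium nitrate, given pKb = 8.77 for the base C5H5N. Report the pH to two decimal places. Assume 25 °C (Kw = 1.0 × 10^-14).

pH = 2.86

C5H5NH+ is the conjugate acid of the weak base C5H5N.
Kb = 10^(−8.77) = 1.70 × 10^-9
Ka = Kw/Kb = 1.0×10^-14 / 1.70 × 10^-9 = 5.88 × 10^-6
Ka = x²/(0.321 − x) = 5.88 × 10^-6
Since Ka ≪ C₀, x ≈ √(Ka·C₀) = 1.37 × 10^-3 M.
Check: 0.43% ionized — well under 5%, approximation valid.
pH = −log[H+] = −log(1.37 × 10^-3) = 2.86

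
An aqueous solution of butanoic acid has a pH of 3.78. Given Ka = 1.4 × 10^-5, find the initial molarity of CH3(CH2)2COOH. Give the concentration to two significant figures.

C₀ = 2.1 × 10^-3 M

[H+] = 10^(-3.78) = 1.66 × 10^-4 M = x
Ka = x²/(C₀ − x) ⇒ C₀ = x + x²/Ka
C₀ = 1.66 × 10^-4 + (1.66 × 10^-4)²/(1.4 × 10^-5) = 2.13 × 10^-3 M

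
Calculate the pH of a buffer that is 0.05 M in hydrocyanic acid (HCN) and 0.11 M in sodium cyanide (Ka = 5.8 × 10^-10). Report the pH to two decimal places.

pKa = −log(5.8 × 10^-10) = 9.237
Using pH = pKa + log([base]/[acid]) with [base]/[acid] = 0.11/0.05:
pH = 9.237 + (+0.342) = 9.58

pH = 9.58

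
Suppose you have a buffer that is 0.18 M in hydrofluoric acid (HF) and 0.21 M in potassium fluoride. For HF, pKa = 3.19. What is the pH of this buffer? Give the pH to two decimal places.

pH = 3.26

pH = pKa + log([A⁻]/[HA]) = 3.19 + log(0.21/0.18)
pH = 3.19 + (+0.067) = 3.26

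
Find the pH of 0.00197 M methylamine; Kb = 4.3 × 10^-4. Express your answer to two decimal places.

CH3NH2 + H2O ⇌ CH3NH3+ + OH-
Kb = [OH-]²/(0.00197 − [OH-]) = 4.3 × 10^-4
The 5% rule fails; solving [OH-]² + Kb·[OH-] − Kb·C₀ = 0 exactly:
[OH-] = [−0.00043 + √(0.00043² + 3.39e-06)]/2 = 7.30 × 10^-4 M
pOH = −log(7.30 × 10^-4) = 3.14; pH = 14.00 − 3.14 = 10.86

pH = 10.86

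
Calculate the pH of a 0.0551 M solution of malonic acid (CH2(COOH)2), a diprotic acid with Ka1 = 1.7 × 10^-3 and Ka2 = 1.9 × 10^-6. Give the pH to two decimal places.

pH = 2.05

Ka1 ≫ Ka2, so treat the first dissociation as the only significant source of H+.
Ka1 = x²/(0.0551 − x) = 1.7 × 10^-3
Solving the quadratic: x = (−Ka1 + √(Ka1² + 4·Ka1·C₀))/2 = 8.87 × 10^-3 M
pH = −log(8.87 × 10^-3) = 2.05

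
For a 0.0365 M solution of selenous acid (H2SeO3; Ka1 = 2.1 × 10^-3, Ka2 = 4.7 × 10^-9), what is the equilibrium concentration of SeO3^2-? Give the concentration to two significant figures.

First ionization gives [H+] ≈ [HSeO3-] = 7.77 × 10^-3 M.
Second step: Ka2 = [H+][SeO3^2-]/[HSeO3-] ≈ [SeO3^2-] (since [H+] ≈ [HSeO3-]).
So [SeO3^2-] ≈ Ka2.

4.7 × 10^-9 M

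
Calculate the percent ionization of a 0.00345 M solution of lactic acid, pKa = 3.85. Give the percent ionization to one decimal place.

CH3CH(OH)COOH ⇌ CH3CH(OH)COO- + H+; let x = [H+] at equilibrium.
Ka = 10^(−3.85) = 1.41 × 10^-4
Ka = x²/(C₀ − x); solving the quadratic gives x = 6.31 × 10^-4 M.
Fraction ionized = 6.31 × 10^-4 / 0.00345 = 0.1829 → 18.3%

18.3%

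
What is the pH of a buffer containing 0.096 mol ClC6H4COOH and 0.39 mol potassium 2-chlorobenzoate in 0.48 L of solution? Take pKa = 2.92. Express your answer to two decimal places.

Using pH = pKa + log([base]/[acid]) with [base]/[acid] = 0.39/0.096:
pH = 2.92 + (+0.609) = 3.53

pH = 3.53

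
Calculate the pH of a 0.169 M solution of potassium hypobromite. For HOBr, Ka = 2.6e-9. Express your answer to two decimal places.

OBr- is the conjugate base of the weak acid HOBr.
Kb = Kw/Ka = 1.0×10^-14 / 2.6 × 10^-9 = 3.85 × 10^-6
Let x = [OH-] at equilibrium. Kb = x²/(0.169 − x).
Assume x ≪ 0.169: x ≈ √(3.85 × 10^-6 × 0.169) = 8.07 × 10^-4 M
pOH = −log(8.07 × 10^-4) = 3.09; pH = 14.00 − 3.09 = 10.91

pH = 10.91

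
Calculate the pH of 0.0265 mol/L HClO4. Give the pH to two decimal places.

pH = 1.58

HClO4 is a strong acid and dissociates completely, so [H+] = 0.0265 M.
pH = -log(0.0265) = 1.58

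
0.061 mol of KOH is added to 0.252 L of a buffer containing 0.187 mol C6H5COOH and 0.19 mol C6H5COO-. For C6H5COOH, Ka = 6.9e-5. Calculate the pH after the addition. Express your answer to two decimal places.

pH = 4.46

OH- converts C6H5COOH to C6H5COO-: C6H5COOH → 0.126 mol, C6H5COO- → 0.251 mol.
pKa = −log(6.9 × 10^-5) = 4.161
Henderson–Hasselbalch with mole ratio 0.251/0.126: pH = 4.161 + (+0.299)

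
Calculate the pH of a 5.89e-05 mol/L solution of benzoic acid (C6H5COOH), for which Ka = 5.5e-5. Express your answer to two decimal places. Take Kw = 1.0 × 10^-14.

pH = 4.45

C6H5COOH ⇌ C6H5COO- + H+
From the ICE table, Ka = [H+]²/(5.89e-05 − [H+]) = 5.5 × 10^-5.
[H+] is not negligible relative to C₀; solve [H+]² + 5.5e-05·[H+] − 3.24e-09 = 0.
[H+] = (−Ka + √(Ka² + 4·Ka·C₀))/2 = 3.57 × 10^-5 M
pH = −log(3.57 × 10^-5) = 4.45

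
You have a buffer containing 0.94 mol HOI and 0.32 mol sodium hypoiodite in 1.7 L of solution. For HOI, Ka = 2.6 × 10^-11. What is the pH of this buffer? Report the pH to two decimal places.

pKa = −log(2.6 × 10^-11) = 10.585
pH = pKa + log([A⁻]/[HA]) = 10.585 + log(0.32/0.94)
pH = 10.585 + (-0.468) = 10.12

pH = 10.12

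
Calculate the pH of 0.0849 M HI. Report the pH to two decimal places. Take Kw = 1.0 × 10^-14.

pH = 1.07

HI is a strong acid and dissociates completely, so [H+] = 0.0849 M.
pH = -log(0.0849) = 1.07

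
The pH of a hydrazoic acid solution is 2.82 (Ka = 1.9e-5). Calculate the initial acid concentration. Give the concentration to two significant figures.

C₀ = 1.2 × 10^-1 M

[H+] = 10^(-2.82) = 1.51 × 10^-3 M = x
Ka = x²/(C₀ − x) ⇒ C₀ = x + x²/Ka
C₀ = 1.51 × 10^-3 + (1.51 × 10^-3)²/(1.9 × 10^-5) = 1.22 × 10^-1 M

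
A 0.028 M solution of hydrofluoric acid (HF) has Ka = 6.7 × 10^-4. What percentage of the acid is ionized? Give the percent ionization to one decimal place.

HF ⇌ F- + H+; let x = [H+] at equilibrium.
Solve x² + 0.00067x − 1.88e-05 = 0 → x = 4.01 × 10^-3 M
Fraction ionized = 4.01 × 10^-3 / 0.028 = 0.1432 → 14.3%

14.3%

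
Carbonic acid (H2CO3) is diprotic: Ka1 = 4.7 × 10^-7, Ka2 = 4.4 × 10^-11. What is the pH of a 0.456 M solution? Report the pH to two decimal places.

Since Ka1 ≫ Ka2, the first ionization dominates [H+].
Ka1 = x²/(0.456 − x) = 4.7 × 10^-7
x ≈ √(4.7 × 10^-7 × 0.456) = 4.63 × 10^-4 M
pH = −log(4.63 × 10^-4) = 3.33

pH = 3.33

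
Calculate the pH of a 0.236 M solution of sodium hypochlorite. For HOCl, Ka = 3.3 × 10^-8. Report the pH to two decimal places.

pH = 10.43

OCl- is the conjugate base of the weak acid HOCl.
Kb = Kw/Ka = 1.0×10^-14 / 3.3 × 10^-8 = 3.03 × 10^-7
Let x = [OH-] at equilibrium. Kb = x²/(0.236 − x).
Neglecting x in the denominator: x = √(3.03 × 10^-7 × 0.236) = 2.67 × 10^-4 M
Check: 0.11% ionized — well under 5%, approximation valid.
pOH = −log(2.67 × 10^-4) = 3.57; pH = 14.00 − 3.57 = 10.43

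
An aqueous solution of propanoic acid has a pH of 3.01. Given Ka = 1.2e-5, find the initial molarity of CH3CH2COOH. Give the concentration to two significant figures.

C₀ = 8.1 × 10^-2 M

[H+] = 10^(-3.01) = 9.77 × 10^-4 M = x
Ka = x²/(C₀ − x) ⇒ C₀ = x + x²/Ka
C₀ = 9.77 × 10^-4 + (9.77 × 10^-4)²/(1.2 × 10^-5) = 8.05 × 10^-2 M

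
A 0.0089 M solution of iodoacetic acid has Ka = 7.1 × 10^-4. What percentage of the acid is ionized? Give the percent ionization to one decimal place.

ICH2COOH ⇌ ICH2COO- + H+; let x = [H+] at equilibrium.
Ka = x²/(C₀ − x); solving the quadratic gives x = 2.18 × 10^-3 M.
% ionization = x/C₀ × 100% = 2.18 × 10^-3/0.0089 × 100% = 24.5%

24.5%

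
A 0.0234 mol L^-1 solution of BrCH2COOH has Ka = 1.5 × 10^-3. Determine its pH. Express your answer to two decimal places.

pH = 2.28

BrCH2COOH ⇌ BrCH2COO- + H+
Let x = [H+] at equilibrium. Ka = x²/(0.0234 − x).
The 5% rule fails; solving x² + Ka·x − Ka·C₀ = 0 exactly:
x = [−0.0015 + √(0.0015² + 0.00014)]/2 = 5.22 × 10^-3 M
pH = −log(5.22 × 10^-3) = 2.28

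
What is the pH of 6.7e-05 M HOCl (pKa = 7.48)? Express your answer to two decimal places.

HOCl ⇌ OCl- + H+
Ka = 10^(−7.48) = 3.31 × 10^-8
Let x = [H+] at equilibrium. Ka = x²/(6.7e-05 − x).
Assume x ≪ 6.7e-05: x ≈ √(3.31 × 10^-8 × 6.7e-05) = 1.49 × 10^-6 M
pH = −log[H+] = −log(1.49 × 10^-6) = 5.83

pH = 5.83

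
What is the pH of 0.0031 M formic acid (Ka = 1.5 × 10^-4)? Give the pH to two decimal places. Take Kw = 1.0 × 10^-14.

HCOOH ⇌ HCOO- + H+
Ka = [H+]²/(0.0031 − [H+]) = 1.5 × 10^-4
The 5% rule fails; solving [H+]² + Ka·[H+] − Ka·C₀ = 0 exactly:
[H+] = [−0.00015 + √(0.00015² + 1.86e-06)]/2 = 6.11 × 10^-4 M
pH = −log(6.11 × 10^-4) = 3.21

pH = 3.21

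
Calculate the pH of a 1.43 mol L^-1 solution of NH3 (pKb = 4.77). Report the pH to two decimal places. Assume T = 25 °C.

NH3 + H2O ⇌ NH4+ + OH-
Kb = 10^(−4.77) = 1.70 × 10^-5
From the ICE table, Kb = [OH-]²/(1.43 − [OH-]) = 1.70 × 10^-5.
Neglecting [OH-] in the denominator: [OH-] = √(1.70 × 10^-5 × 1.43) = 4.93 × 10^-3 M
pOH = 2.31, so pH = 14.00 − pOH = 11.69

pH = 11.69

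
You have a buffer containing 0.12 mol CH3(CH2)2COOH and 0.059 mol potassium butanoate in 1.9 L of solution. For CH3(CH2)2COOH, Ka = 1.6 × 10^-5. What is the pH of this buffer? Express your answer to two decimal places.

pH = 4.49

pKa = −log(1.6 × 10^-5) = 4.796
pH = pKa + log([A⁻]/[HA]) = 4.796 + log(0.059/0.12)
pH = 4.796 + (-0.308) = 4.49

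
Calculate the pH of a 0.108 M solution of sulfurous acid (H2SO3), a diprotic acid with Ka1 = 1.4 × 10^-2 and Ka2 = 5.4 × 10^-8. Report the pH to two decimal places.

pH = 1.49

Since Ka1 ≫ Ka2, the first ionization dominates [H+].
Ka1 = x²/(0.108 − x) = 1.4 × 10^-2
Solving the quadratic: x = (−Ka1 + √(Ka1² + 4·Ka1·C₀))/2 = 3.25 × 10^-2 M
pH = −log(3.25 × 10^-2) = 1.49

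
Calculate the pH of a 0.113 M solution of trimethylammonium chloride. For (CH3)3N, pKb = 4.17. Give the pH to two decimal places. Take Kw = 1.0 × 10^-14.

pH = 5.39

(CH3)3NH+ is the conjugate acid of the weak base (CH3)3N.
Kb = 10^(−4.17) = 6.76 × 10^-5
Ka = Kw/Kb = 1.0×10^-14 / 6.76 × 10^-5 = 1.48 × 10^-10
Ka = [H+]²/(0.113 − [H+]) = 1.48 × 10^-10
Since Ka ≪ C₀, [H+] ≈ √(Ka·C₀) = 4.09 × 10^-6 M.
pH = −log[H+] = −log(4.09 × 10^-6) = 5.39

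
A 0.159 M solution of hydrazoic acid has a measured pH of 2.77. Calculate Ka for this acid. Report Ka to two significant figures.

Ka = 1.8 × 10^-5

[H+] = 10^(-2.77) = 1.70 × 10^-3 M
At equilibrium [HA] = 0.159 − 1.70 × 10^-3 = 1.57 × 10^-1 M
Ka = [H+][A-]/[HA] = (1.70 × 10^-3)² / 1.57 × 10^-1 = 1.8 × 10^-5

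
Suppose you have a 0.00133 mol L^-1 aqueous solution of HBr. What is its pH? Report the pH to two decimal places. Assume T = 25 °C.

pH = 2.88

HBr is a strong acid and dissociates completely, so [H+] = 0.00133 M.
pH = -log(0.00133) = 2.88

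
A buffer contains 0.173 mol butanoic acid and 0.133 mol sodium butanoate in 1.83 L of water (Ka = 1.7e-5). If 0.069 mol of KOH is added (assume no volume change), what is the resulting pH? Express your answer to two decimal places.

pH = 5.06

OH- converts CH3(CH2)2COOH to CH3(CH2)2COO-: CH3(CH2)2COOH → 0.104 mol, CH3(CH2)2COO- → 0.202 mol.
pKa = −log(1.7 × 10^-5) = 4.770
Henderson–Hasselbalch with mole ratio 0.202/0.104: pH = 4.770 + (+0.288)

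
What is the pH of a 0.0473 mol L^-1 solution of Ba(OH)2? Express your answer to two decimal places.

pH = 12.98

Ba(OH)2 is a strong base (each formula unit releases 2 OH-); [OH-] = 0.0946 M.
pOH = -log(0.0946) = 1.02
pH = 14.00 - 1.02 = 12.98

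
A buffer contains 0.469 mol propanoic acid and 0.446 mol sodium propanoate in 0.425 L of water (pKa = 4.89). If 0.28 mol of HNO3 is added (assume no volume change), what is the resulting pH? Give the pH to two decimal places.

pH = 4.24

After neutralization: n(CH3CH2COOH) = 0.749 mol, n(CH3CH2COO-) = 0.166 mol.
Henderson–Hasselbalch with mole ratio 0.166/0.749: pH = 4.89 + (-0.654)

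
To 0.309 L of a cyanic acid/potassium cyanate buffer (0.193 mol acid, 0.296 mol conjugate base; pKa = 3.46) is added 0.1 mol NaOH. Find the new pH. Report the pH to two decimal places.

OH- converts HOCN to OCN-: HOCN → 0.093 mol, OCN- → 0.396 mol.
pH = pKa + log([A⁻]/[HA]) = 3.46 + log(0.396/0.093) = 3.46 +0.629

pH = 4.09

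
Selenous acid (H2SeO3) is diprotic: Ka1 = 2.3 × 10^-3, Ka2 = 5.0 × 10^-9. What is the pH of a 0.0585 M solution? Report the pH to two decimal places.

Since Ka1 ≫ Ka2, the first ionization dominates [H+].
Ka1 = x²/(0.0585 − x) = 2.3 × 10^-3
Solving the quadratic: x = (−Ka1 + √(Ka1² + 4·Ka1·C₀))/2 = 1.05 × 10^-2 M
pH = −log(1.05 × 10^-2) = 1.98

pH = 1.98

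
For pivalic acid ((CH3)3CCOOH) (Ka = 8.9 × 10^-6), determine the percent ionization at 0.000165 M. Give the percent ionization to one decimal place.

(CH3)3CCOOH ⇌ (CH3)3CCOO- + H+; let x = [H+] at equilibrium.
Solve x² + 8.9e-06x − 1.47e-09 = 0 → x = 3.41 × 10^-5 M
Fraction ionized = 3.41 × 10^-5 / 0.000165 = 0.2067 → 20.7%

20.7%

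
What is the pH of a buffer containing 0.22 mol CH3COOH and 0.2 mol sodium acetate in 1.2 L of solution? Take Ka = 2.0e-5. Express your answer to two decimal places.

pH = 4.66

pKa = −log(2.0 × 10^-5) = 4.699
pH = pKa + log([A⁻]/[HA]) = 4.699 + log(0.2/0.22)
pH = 4.699 + (-0.041) = 4.66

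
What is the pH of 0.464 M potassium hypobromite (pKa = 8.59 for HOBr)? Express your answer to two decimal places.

pH = 11.13

OBr- is the conjugate base of the weak acid HOBr.
Ka = 10^(−8.59) = 2.57 × 10^-9
Kb = Kw/Ka = 1.0×10^-14 / 2.57 × 10^-9 = 3.89 × 10^-6
From the ICE table, Kb = x²/(0.464 − x) = 3.89 × 10^-6.
Since Kb ≪ C₀, x ≈ √(Kb·C₀) = 1.34 × 10^-3 M.
pOH = −log(1.34 × 10^-3) = 2.87; pH = 14.00 − 2.87 = 11.13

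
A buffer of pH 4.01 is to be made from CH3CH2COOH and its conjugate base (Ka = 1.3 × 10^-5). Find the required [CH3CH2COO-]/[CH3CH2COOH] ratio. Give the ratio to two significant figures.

pKa = -log(1.3 × 10^-5) = 4.886
pH = pKa + log(r) ⇒ log(r) = 4.01 − 4.886 = -0.876
r = [CH3CH2COO-]/[CH3CH2COOH] = 10^(-0.876) = 0.133

ratio = 0.13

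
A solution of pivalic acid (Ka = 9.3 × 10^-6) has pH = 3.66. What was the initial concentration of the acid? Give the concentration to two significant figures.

C₀ = 5.4 × 10^-3 M

[H+] = 10^(-3.66) = 2.19 × 10^-4 M = x
Ka = x²/(C₀ − x) ⇒ C₀ = x + x²/Ka
C₀ = 2.19 × 10^-4 + (2.19 × 10^-4)²/(9.3 × 10^-6) = 5.38 × 10^-3 M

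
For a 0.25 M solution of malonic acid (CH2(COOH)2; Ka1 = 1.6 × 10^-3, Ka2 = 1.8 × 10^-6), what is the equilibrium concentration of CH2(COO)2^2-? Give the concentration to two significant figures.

1.8 × 10^-6 M

First ionization gives [H+] ≈ [CH2(COOH)COO-] = 1.92 × 10^-2 M.
Second step: Ka2 = [H+][CH2(COO)2^2-]/[CH2(COOH)COO-] ≈ [CH2(COO)2^2-] (since [H+] ≈ [CH2(COOH)COO-]).
So [CH2(COO)2^2-] ≈ Ka2.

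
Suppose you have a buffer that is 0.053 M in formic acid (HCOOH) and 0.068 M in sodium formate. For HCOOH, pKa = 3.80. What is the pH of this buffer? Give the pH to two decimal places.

pH = 3.91

Using pH = pKa + log([base]/[acid]) with [base]/[acid] = 0.068/0.053:
pH = 3.80 + (+0.108) = 3.91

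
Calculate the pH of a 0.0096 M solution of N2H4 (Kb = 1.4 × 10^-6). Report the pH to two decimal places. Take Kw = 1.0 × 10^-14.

pH = 10.06

N2H4 + H2O ⇌ N2H5+ + OH-
Kb = x²/(0.0096 − x) = 1.4 × 10^-6
Since Kb ≪ C₀, x ≈ √(Kb·C₀) = 1.16 × 10^-4 M.
(x/C₀ = 1.2% < 5%, so the approximation holds.)
pOH = 3.94, so pH = 14.00 − pOH = 10.06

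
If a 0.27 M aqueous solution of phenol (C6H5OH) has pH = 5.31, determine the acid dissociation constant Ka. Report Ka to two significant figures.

Ka = 8.9 × 10^-11

[H+] = 10^(-5.31) = 4.90 × 10^-6 M
At equilibrium [HA] = 0.27 − 4.90 × 10^-6 = 2.70 × 10^-1 M
Ka = [H+][A-]/[HA] = (4.90 × 10^-6)² / 2.70 × 10^-1 = 8.9 × 10^-11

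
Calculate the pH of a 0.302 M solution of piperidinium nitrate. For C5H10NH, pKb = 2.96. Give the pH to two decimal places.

C5H10NH2+ is the conjugate acid of the weak base C5H10NH.
Kb = 10^(−2.96) = 1.10 × 10^-3
Ka = Kw/Kb = 1.0×10^-14 / 1.10 × 10^-3 = 9.09 × 10^-12
Ka = [H+]²/(0.302 − [H+]) = 9.09 × 10^-12
Neglecting [H+] in the denominator: [H+] = √(9.09 × 10^-12 × 0.302) = 1.66 × 10^-6 M
pH = −log(1.66 × 10^-6) = 5.78

pH = 5.78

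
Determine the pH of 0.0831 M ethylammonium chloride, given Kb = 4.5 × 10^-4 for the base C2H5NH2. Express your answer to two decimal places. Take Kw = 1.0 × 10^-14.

pH = 5.87

C2H5NH3+ is the conjugate acid of the weak base C2H5NH2.
Ka = Kw/Kb = 1.0×10^-14 / 4.5 × 10^-4 = 2.22 × 10^-11
Ka = [H+]²/(0.0831 − [H+]) = 2.22 × 10^-11
Since Ka ≪ C₀, [H+] ≈ √(Ka·C₀) = 1.36 × 10^-6 M.
([H+]/C₀ = 0.0016% < 5%, so the approximation holds.)
pH = −log[H+] = −log(1.36 × 10^-6) = 5.87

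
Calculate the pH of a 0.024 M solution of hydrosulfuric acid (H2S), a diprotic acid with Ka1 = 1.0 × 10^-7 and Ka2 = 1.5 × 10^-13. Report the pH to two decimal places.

pH = 4.31

Ka1 ≫ Ka2, so treat the first dissociation as the only significant source of H+.
Ka1 = x²/(0.024 − x) = 1.0 × 10^-7
x ≈ √(1.0 × 10^-7 × 0.024) = 4.90 × 10^-5 M
pH = −log(4.90 × 10^-5) = 4.31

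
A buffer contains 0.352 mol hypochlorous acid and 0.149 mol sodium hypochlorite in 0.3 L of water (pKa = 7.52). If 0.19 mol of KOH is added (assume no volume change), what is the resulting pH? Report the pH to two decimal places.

After neutralization: n(HOCl) = 0.162 mol, n(OCl-) = 0.339 mol.
Henderson–Hasselbalch with mole ratio 0.339/0.162: pH = 7.52 + (+0.321)

pH = 7.84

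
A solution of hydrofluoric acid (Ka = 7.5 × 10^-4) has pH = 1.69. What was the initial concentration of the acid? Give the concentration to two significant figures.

C₀ = 5.8 × 10^-1 M

[H+] = 10^(-1.69) = 2.04 × 10^-2 M = x
Ka = x²/(C₀ − x) ⇒ C₀ = x + x²/Ka
C₀ = 2.04 × 10^-2 + (2.04 × 10^-2)²/(7.5 × 10^-4) = 5.75 × 10^-1 M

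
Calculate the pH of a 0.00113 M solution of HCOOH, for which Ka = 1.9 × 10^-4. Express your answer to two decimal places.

pH = 3.42

HCOOH ⇌ HCOO- + H+
From the ICE table, Ka = [H+]²/(0.00113 − [H+]) = 1.9 × 10^-4.
[H+] is not negligible relative to C₀; solve [H+]² + 0.00019·[H+] − 2.15e-07 = 0.
[H+] = [−0.00019 + √(0.00019² + 8.59e-07)]/2 = 3.78 × 10^-4 M
pH = −log[H+] = −log(3.78 × 10^-4) = 3.42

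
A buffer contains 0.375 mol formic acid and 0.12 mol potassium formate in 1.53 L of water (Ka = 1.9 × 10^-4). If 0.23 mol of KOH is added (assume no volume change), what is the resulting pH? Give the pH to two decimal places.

After neutralization: n(HCOOH) = 0.145 mol, n(HCOO-) = 0.35 mol.
pKa = −log(1.9 × 10^-4) = 3.721
Henderson–Hasselbalch with mole ratio 0.35/0.145: pH = 3.721 + (+0.383)

pH = 4.10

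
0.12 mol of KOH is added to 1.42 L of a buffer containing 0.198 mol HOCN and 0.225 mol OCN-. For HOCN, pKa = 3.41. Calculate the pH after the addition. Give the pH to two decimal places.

pH = 4.06

OH- converts HOCN to OCN-: HOCN → 0.078 mol, OCN- → 0.345 mol.
pH = pKa + log([A⁻]/[HA]) = 3.41 + log(0.345/0.078) = 3.41 +0.646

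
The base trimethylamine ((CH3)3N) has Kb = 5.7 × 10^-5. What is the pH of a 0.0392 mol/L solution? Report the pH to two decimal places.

pH = 11.17

(CH3)3N + H2O ⇌ (CH3)3NH+ + OH-
From the ICE table, Kb = x²/(0.0392 − x) = 5.7 × 10^-5.
Neglecting x in the denominator: x = √(5.7 × 10^-5 × 0.0392) = 1.49 × 10^-3 M
(x/C₀ = 3.8% < 5%, so the approximation holds.)
pOH = −log(1.49 × 10^-3) = 2.83; pH = 14.00 − 2.83 = 11.17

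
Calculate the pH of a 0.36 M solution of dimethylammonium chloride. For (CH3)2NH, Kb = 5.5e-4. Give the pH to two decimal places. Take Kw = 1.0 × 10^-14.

pH = 5.59

(CH3)2NH2+ is the conjugate acid of the weak base (CH3)2NH.
Ka = Kw/Kb = 1.0×10^-14 / 5.5 × 10^-4 = 1.82 × 10^-11
From the ICE table, Ka = [H+]²/(0.36 − [H+]) = 1.82 × 10^-11.
Neglecting [H+] in the denominator: [H+] = √(1.82 × 10^-11 × 0.36) = 2.56 × 10^-6 M
Check: 0.00071% ionized — well under 5%, approximation valid.
pH = −log(2.56 × 10^-6) = 5.59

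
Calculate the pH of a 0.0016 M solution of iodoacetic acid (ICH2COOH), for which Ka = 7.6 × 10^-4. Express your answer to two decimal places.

ICH2COOH ⇌ ICH2COO- + H+
From the ICE table, Ka = [H+]²/(0.0016 − [H+]) = 7.6 × 10^-4.
Here C₀/Ka ≈ 2.11, so the small-[H+] approximation fails. Use the quadratic:
[H+] = (−Ka + √(Ka² + 4·Ka·C₀))/2 = 7.86 × 10^-4 M
pH = −log(7.86 × 10^-4) = 3.10

pH = 3.10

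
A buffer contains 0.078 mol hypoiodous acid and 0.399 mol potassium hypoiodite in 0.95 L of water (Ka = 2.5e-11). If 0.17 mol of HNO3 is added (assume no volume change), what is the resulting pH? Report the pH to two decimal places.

After neutralization: n(HOI) = 0.248 mol, n(OI-) = 0.229 mol.
pKa = −log(2.5 × 10^-11) = 10.602
Henderson–Hasselbalch with mole ratio 0.229/0.248: pH = 10.602 + (-0.035)

pH = 10.57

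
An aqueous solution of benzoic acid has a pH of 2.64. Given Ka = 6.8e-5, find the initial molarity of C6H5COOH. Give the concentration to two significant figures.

C₀ = 7.9 × 10^-2 M

[H+] = 10^(-2.64) = 2.29 × 10^-3 M = x
Ka = x²/(C₀ − x) ⇒ C₀ = x + x²/Ka
C₀ = 2.29 × 10^-3 + (2.29 × 10^-3)²/(6.8 × 10^-5) = 7.94 × 10^-2 M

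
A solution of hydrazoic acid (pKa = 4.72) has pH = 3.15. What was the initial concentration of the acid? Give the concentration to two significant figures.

[H+] = 10^(-3.15) = 7.08 × 10^-4 M = x
Ka = 10^(−4.72) = 1.91 × 10^-5
Ka = x²/(C₀ − x) ⇒ C₀ = x + x²/Ka
C₀ = 7.08 × 10^-4 + (7.08 × 10^-4)²/(1.91 × 10^-5) = 2.70 × 10^-2 M

C₀ = 2.7 × 10^-2 M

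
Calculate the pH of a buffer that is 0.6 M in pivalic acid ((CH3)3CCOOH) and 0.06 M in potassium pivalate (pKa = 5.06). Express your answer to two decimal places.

Using pH = pKa + log([base]/[acid]) with [base]/[acid] = 0.06/0.6:
pH = 5.06 + (-1.000) = 4.06

pH = 4.06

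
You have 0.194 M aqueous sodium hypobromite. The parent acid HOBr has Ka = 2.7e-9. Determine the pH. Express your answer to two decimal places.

pH = 10.93

OBr- is the conjugate base of the weak acid HOBr.
Kb = Kw/Ka = 1.0×10^-14 / 2.7 × 10^-9 = 3.70 × 10^-6
Kb = [OH-]²/(0.194 − [OH-]) = 3.70 × 10^-6
Assume [OH-] ≪ 0.194: [OH-] ≈ √(3.70 × 10^-6 × 0.194) = 8.47 × 10^-4 M
pOH = −log(8.47 × 10^-4) = 3.07; pH = 14.00 − 3.07 = 10.93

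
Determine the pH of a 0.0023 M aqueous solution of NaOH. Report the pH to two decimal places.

pH = 11.36

NaOH is a strong base; [OH-] = 0.0023 M.
pOH = -log(0.0023) = 2.64
pH = 14.00 - 2.64 = 11.36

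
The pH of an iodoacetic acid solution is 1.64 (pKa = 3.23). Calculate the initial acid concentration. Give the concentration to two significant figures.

C₀ = 9.1 × 10^-1 M

[H+] = 10^(-1.64) = 2.29 × 10^-2 M = x
Ka = 10^(−3.23) = 5.89 × 10^-4
Ka = x²/(C₀ − x) ⇒ C₀ = x + x²/Ka
C₀ = 2.29 × 10^-2 + (2.29 × 10^-2)²/(5.89 × 10^-4) = 9.13 × 10^-1 M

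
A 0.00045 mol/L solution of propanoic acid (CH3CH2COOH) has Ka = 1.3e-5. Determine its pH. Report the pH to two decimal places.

pH = 4.15

CH3CH2COOH ⇌ CH3CH2COO- + H+
From the ICE table, Ka = [H+]²/(0.00045 − [H+]) = 1.3 × 10^-5.
[H+] is not negligible relative to C₀; solve [H+]² + 1.3e-05·[H+] − 5.85e-09 = 0.
[H+] = (−Ka + √(Ka² + 4·Ka·C₀))/2 = 7.03 × 10^-5 M
pH = −log(7.03 × 10^-5) = 4.15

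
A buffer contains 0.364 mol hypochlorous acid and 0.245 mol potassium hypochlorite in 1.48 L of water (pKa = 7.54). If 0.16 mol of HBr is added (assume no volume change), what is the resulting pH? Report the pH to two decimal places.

Added H+ converts OCl- to HOCl: HOCl → 0.524 mol, OCl- → 0.085 mol.
pH = pKa + log(n_OCl-/n_HOCl) = 7.54 + log(0.085/0.524) = 7.54 + (-0.790)

pH = 6.75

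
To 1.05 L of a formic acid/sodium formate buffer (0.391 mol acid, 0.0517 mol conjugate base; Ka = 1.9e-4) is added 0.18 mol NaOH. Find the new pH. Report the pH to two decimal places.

OH- converts HCOOH to HCOO-: HCOOH → 0.211 mol, HCOO- → 0.232 mol.
pKa = −log(1.9 × 10^-4) = 3.721
pH = pKa + log(n_HCOO-/n_HCOOH) = 3.721 + log(0.232/0.211) = 3.721 + (+0.041)

pH = 3.76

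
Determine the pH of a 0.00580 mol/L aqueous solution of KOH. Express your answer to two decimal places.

KOH is a strong base; [OH-] = 0.0058 M.
pOH = -log(0.0058) = 2.24
pH = 14.00 - 2.24 = 11.76

pH = 11.76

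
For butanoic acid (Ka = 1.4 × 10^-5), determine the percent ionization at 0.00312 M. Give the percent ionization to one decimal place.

6.5%

CH3(CH2)2COOH ⇌ CH3(CH2)2COO- + H+; let x = [H+] at equilibrium.
Solve x² + 1.4e-05x − 4.37e-08 = 0 → x = 2.02 × 10^-4 M
Fraction ionized = 2.02 × 10^-4 / 0.00312 = 0.0647 → 6.5%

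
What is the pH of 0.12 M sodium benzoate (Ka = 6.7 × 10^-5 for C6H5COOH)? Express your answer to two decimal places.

C6H5COO- is the conjugate base of the weak acid C6H5COOH.
Kb = Kw/Ka = 1.0×10^-14 / 6.7 × 10^-5 = 1.49 × 10^-10
From the ICE table, Kb = x²/(0.12 − x) = 1.49 × 10^-10.
Assume x ≪ 0.12: x ≈ √(1.49 × 10^-10 × 0.12) = 4.23 × 10^-6 M
(x/C₀ = 0.0035% < 5%, so the approximation holds.)
pOH = −log(4.23 × 10^-6) = 5.37; pH = 14.00 − 5.37 = 8.63

pH = 8.63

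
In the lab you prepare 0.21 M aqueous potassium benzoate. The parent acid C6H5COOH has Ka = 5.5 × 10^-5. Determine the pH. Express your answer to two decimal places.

pH = 8.79

C6H5COO- is the conjugate base of the weak acid C6H5COOH.
Kb = Kw/Ka = 1.0×10^-14 / 5.5 × 10^-5 = 1.82 × 10^-10
From the ICE table, Kb = [OH-]²/(0.21 − [OH-]) = 1.82 × 10^-10.
Assume [OH-] ≪ 0.21: [OH-] ≈ √(1.82 × 10^-10 × 0.21) = 6.18 × 10^-6 M
([OH-]/C₀ = 0.0029% < 5%, so the approximation holds.)
pOH = 5.21, so pH = 14.00 − pOH = 8.79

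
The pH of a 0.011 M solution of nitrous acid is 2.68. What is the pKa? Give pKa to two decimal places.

pKa = 3.31

[H+] = 10^(-2.68) = 2.09 × 10^-3 M
At equilibrium [HA] = 0.011 − 2.09 × 10^-3 = 8.91 × 10^-3 M
Ka = [H+][A-]/[HA] = (2.09 × 10^-3)² / 8.91 × 10^-3 = 4.90 × 10^-4
pKa = -log(4.90 × 10^-4) = 3.31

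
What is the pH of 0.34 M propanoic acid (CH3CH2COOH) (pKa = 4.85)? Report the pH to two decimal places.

CH3CH2COOH ⇌ CH3CH2COO- + H+
Ka = 10^(−4.85) = 1.41 × 10^-5
From the ICE table, Ka = [H+]²/(0.34 − [H+]) = 1.41 × 10^-5.
Neglecting [H+] in the denominator: [H+] = √(1.41 × 10^-5 × 0.34) = 2.19 × 10^-3 M
pH = −log[H+] = −log(2.19 × 10^-3) = 2.66

pH = 2.66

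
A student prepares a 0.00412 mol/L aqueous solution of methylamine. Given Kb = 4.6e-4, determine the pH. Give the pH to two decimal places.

pH = 11.07

CH3NH2 + H2O ⇌ CH3NH3+ + OH-
From the ICE table, Kb = [OH-]²/(0.00412 − [OH-]) = 4.6 × 10^-4.
The 5% rule fails; solving [OH-]² + Kb·[OH-] − Kb·C₀ = 0 exactly:
[OH-] = [−0.00046 + √(0.00046² + 7.58e-06)]/2 = 1.17 × 10^-3 M
pOH = 2.93, so pH = 14.00 − pOH = 11.07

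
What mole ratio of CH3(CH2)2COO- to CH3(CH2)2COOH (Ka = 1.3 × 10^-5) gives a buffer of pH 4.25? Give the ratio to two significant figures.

pKa = -log(1.3 × 10^-5) = 4.886
pH = pKa + log(r) ⇒ log(r) = 4.25 − 4.886 = -0.636
r = [CH3(CH2)2COO-]/[CH3(CH2)2COOH] = 10^(-0.636) = 0.231

ratio = 0.23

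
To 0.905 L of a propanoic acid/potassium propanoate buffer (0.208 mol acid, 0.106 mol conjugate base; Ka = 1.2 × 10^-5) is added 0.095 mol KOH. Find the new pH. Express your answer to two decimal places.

pH = 5.17

OH- converts CH3CH2COOH to CH3CH2COO-: CH3CH2COOH → 0.113 mol, CH3CH2COO- → 0.201 mol.
pKa = −log(1.2 × 10^-5) = 4.921
Henderson–Hasselbalch with mole ratio 0.201/0.113: pH = 4.921 + (+0.250)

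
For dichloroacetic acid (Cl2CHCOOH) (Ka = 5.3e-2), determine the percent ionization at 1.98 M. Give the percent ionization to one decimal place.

15.1%

Cl2CHCOOH ⇌ Cl2CHCOO- + H+; let x = [H+] at equilibrium.
Ka = x²/(C₀ − x); solving the quadratic gives x = 2.99 × 10^-1 M.
% ionization = x/C₀ × 100% = 2.99 × 10^-1/1.98 × 100% = 15.1%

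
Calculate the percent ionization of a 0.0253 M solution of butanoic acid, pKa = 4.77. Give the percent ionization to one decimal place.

2.6%

CH3(CH2)2COOH ⇌ CH3(CH2)2COO- + H+; let x = [H+] at equilibrium.
Ka = 10^(−4.77) = 1.70 × 10^-5
x ≈ √(Ka·C₀) = √(1.70 × 10^-5 × 0.0253) = 6.56 × 10^-4 M
Fraction ionized = 6.56 × 10^-4 / 0.0253 = 0.0259 → 2.6%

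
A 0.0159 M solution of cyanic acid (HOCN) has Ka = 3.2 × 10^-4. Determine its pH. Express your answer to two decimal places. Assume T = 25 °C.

HOCN ⇌ OCN- + H+
Ka = [H+]²/(0.0159 − [H+]) = 3.2 × 10^-4
[H+] is not negligible relative to C₀; solve [H+]² + 0.00032·[H+] − 5.09e-06 = 0.
[H+] = [−0.00032 + √(0.00032² + 2.04e-05)]/2 = 2.10 × 10^-3 M
pH = −log(2.10 × 10^-3) = 2.68

pH = 2.68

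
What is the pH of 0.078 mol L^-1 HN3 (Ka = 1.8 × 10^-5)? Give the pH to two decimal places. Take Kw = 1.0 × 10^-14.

HN3 ⇌ N3- + H+
Ka = [H+]²/(0.078 − [H+]) = 1.8 × 10^-5
Since Ka ≪ C₀, [H+] ≈ √(Ka·C₀) = 1.18 × 10^-3 M.
pH = −log[H+] = −log(1.18 × 10^-3) = 2.93

pH = 2.93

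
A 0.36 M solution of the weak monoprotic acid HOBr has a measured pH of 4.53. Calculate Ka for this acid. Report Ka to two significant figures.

[H+] = 10^(-4.53) = 2.95 × 10^-5 M
At equilibrium [HA] = 0.36 − 2.95 × 10^-5 = 3.60 × 10^-1 M
Ka = [H+][A-]/[HA] = (2.95 × 10^-5)² / 3.60 × 10^-1 = 2.4 × 10^-9

Ka = 2.4 × 10^-9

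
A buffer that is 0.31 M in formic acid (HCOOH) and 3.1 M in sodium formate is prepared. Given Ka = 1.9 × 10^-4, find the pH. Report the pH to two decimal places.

pKa = −log(1.9 × 10^-4) = 3.721
Henderson–Hasselbalch: pH = pKa + log([HCOO-]/[HCOOH]) = 3.721 + log(3.1/0.31)
pH = 3.721 + (+1.000) = 4.72

pH = 4.72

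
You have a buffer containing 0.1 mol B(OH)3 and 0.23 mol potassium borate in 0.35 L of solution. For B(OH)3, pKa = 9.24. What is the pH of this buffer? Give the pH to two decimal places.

pH = 9.60

Using pH = pKa + log([base]/[acid]) with [base]/[acid] = 0.23/0.1:
pH = 9.24 + (+0.362) = 9.60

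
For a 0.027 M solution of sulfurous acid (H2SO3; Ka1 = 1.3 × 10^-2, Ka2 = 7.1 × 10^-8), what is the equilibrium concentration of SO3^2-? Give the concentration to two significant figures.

First ionization gives [H+] ≈ [HSO3-] = 1.33 × 10^-2 M.
Second step: Ka2 = [H+][SO3^2-]/[HSO3-] ≈ [SO3^2-] (since [H+] ≈ [HSO3-]).
So [SO3^2-] ≈ Ka2.

7.1 × 10^-8 M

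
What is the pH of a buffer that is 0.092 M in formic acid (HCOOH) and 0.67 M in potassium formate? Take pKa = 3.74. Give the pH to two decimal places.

pH = 4.60

Henderson–Hasselbalch: pH = pKa + log([HCOO-]/[HCOOH]) = 3.74 + log(0.67/0.092)
pH = 3.74 + (+0.862) = 4.60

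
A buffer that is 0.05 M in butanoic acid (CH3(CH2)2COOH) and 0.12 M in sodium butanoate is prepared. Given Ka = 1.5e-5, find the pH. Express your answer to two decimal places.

pKa = −log(1.5 × 10^-5) = 4.824
pH = pKa + log([A⁻]/[HA]) = 4.824 + log(0.12/0.05)
pH = 4.824 + (+0.380) = 5.20

pH = 5.20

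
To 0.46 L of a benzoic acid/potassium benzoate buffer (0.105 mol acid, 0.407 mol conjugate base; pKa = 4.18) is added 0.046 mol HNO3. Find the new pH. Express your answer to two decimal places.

After neutralization: n(C6H5COOH) = 0.151 mol, n(C6H5COO-) = 0.361 mol.
Henderson–Hasselbalch with mole ratio 0.361/0.151: pH = 4.18 + (+0.379)

pH = 4.56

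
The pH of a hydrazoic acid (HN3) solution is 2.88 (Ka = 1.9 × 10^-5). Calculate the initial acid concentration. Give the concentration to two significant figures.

[H+] = 10^(-2.88) = 1.32 × 10^-3 M = x
Ka = x²/(C₀ − x) ⇒ C₀ = x + x²/Ka
C₀ = 1.32 × 10^-3 + (1.32 × 10^-3)²/(1.9 × 10^-5) = 9.30 × 10^-2 M

C₀ = 9.3 × 10^-2 M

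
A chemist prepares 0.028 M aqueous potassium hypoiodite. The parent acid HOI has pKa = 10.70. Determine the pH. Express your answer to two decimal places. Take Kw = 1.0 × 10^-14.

pH = 11.54

OI- is the conjugate base of the weak acid HOI.
Ka = 10^(−10.70) = 2.00 × 10^-11
Kb = Kw/Ka = 1.0×10^-14 / 2.00 × 10^-11 = 5.00 × 10^-4
Kb = [OH-]²/(0.028 − [OH-]) = 5.00 × 10^-4
[OH-] is not negligible relative to C₀; solve [OH-]² + 0.0005·[OH-] − 1.4e-05 = 0.
[OH-] = [−0.0005 + √(0.0005² + 5.6e-05)]/2 = 3.50 × 10^-3 M
pOH = 2.46, so pH = 14.00 − pOH = 11.54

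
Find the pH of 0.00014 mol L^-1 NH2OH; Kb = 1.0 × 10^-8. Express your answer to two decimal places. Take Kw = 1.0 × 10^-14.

NH2OH + H2O ⇌ NH3OH+ + OH-
Kb = [OH-]²/(0.00014 − [OH-]) = 1.0 × 10^-8
Since Kb ≪ C₀, [OH-] ≈ √(Kb·C₀) = 1.18 × 10^-6 M.
pOH = −log(1.18 × 10^-6) = 5.93; pH = 14.00 − 5.93 = 8.07

pH = 8.07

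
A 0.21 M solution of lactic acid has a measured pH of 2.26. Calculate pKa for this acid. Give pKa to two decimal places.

[H+] = 10^(-2.26) = 5.50 × 10^-3 M
At equilibrium [HA] = 0.21 − 5.50 × 10^-3 = 2.04 × 10^-1 M
Ka = [H+][A-]/[HA] = (5.50 × 10^-3)² / 2.04 × 10^-1 = 1.48 × 10^-4
pKa = -log(1.48 × 10^-4) = 3.83

pKa = 3.83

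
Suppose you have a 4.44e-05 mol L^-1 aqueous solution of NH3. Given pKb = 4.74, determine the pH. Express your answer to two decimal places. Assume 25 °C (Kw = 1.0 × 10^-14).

pH = 9.32

NH3 + H2O ⇌ NH4+ + OH-
Kb = 10^(−4.74) = 1.82 × 10^-5
From the ICE table, Kb = [OH-]²/(4.44e-05 − [OH-]) = 1.82 × 10^-5.
The 5% rule fails; solving [OH-]² + Kb·[OH-] − Kb·C₀ = 0 exactly:
[OH-] = [−1.82e-05 + √(1.82e-05² + 3.23e-09)]/2 = 2.07 × 10^-5 M
pOH = 4.68, so pH = 14.00 − pOH = 9.32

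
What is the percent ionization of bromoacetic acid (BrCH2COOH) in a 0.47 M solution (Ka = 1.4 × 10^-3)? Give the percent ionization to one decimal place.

BrCH2COOH ⇌ BrCH2COO- + H+; let x = [H+] at equilibrium.
Ka = x²/(C₀ − x); solving the quadratic gives x = 2.50 × 10^-2 M.
% ionization = x/C₀ × 100% = 2.50 × 10^-2/0.47 × 100% = 5.3%

5.3%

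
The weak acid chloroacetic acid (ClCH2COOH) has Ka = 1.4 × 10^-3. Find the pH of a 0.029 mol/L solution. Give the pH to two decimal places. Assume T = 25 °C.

ClCH2COOH ⇌ ClCH2COO- + H+
Ka = x²/(0.029 − x) = 1.4 × 10^-3
The 5% rule fails; solving x² + Ka·x − Ka·C₀ = 0 exactly:
x = (−Ka + √(Ka² + 4·Ka·C₀))/2 = 5.71 × 10^-3 M
pH = −log(5.71 × 10^-3) = 2.24

pH = 2.24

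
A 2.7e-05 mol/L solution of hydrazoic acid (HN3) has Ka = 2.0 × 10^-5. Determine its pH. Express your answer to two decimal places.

pH = 4.82

HN3 ⇌ N3- + H+
Ka = x²/(2.7e-05 − x) = 2.0 × 10^-5
x is not negligible relative to C₀; solve x² + 2e-05·x − 5.4e-10 = 0.
x = [−2e-05 + √(2e-05² + 2.16e-09)]/2 = 1.53 × 10^-5 M
pH = −log[H+] = −log(1.53 × 10^-5) = 4.82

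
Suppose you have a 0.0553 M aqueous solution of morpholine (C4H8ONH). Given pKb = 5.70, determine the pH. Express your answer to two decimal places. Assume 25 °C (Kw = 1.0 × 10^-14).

C4H8ONH + H2O ⇌ C4H8ONH2+ + OH-
Kb = 10^(−5.70) = 2.00 × 10^-6
Kb = [OH-]²/(0.0553 − [OH-]) = 2.00 × 10^-6
Neglecting [OH-] in the denominator: [OH-] = √(2.00 × 10^-6 × 0.0553) = 3.33 × 10^-4 M
Check: 0.6% ionized — well under 5%, approximation valid.
pOH = −log(3.33 × 10^-4) = 3.48; pH = 14.00 − 3.48 = 10.52

pH = 10.52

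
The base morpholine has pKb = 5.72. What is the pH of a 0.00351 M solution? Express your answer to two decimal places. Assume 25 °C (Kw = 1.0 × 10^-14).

C4H8ONH + H2O ⇌ C4H8ONH2+ + OH-
Kb = 10^(−5.72) = 1.91 × 10^-6
From the ICE table, Kb = x²/(0.00351 − x) = 1.91 × 10^-6.
Since Kb ≪ C₀, x ≈ √(Kb·C₀) = 8.19 × 10^-5 M.
Check: 2.3% ionized — well under 5%, approximation valid.
pOH = −log(8.19 × 10^-5) = 4.09; pH = 14.00 − 4.09 = 9.91

pH = 9.91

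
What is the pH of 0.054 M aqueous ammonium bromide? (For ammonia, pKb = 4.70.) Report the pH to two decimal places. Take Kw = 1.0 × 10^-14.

pH = 5.28

NH4+ is the conjugate acid of the weak base NH3.
Kb = 10^(−4.70) = 2.00 × 10^-5
Ka = Kw/Kb = 1.0×10^-14 / 2.00 × 10^-5 = 5.00 × 10^-10
From the ICE table, Ka = x²/(0.054 − x) = 5.00 × 10^-10.
Neglecting x in the denominator: x = √(5.00 × 10^-10 × 0.054) = 5.20 × 10^-6 M
Check: 0.0096% ionized — well under 5%, approximation valid.
pH = −log(5.20 × 10^-6) = 5.28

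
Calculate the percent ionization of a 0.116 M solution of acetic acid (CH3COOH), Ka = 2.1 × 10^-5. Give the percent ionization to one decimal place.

1.3%

CH3COOH ⇌ CH3COO- + H+; let x = [H+] at equilibrium.
x ≈ √(Ka·C₀) = √(2.1 × 10^-5 × 0.116) = 1.56 × 10^-3 M
Fraction ionized = 1.56 × 10^-3 / 0.116 = 0.0134 → 1.3%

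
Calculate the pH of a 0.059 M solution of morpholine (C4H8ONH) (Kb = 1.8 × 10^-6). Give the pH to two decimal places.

C4H8ONH + H2O ⇌ C4H8ONH2+ + OH-
From the ICE table, Kb = [OH-]²/(0.059 − [OH-]) = 1.8 × 10^-6.
Since Kb ≪ C₀, [OH-] ≈ √(Kb·C₀) = 3.26 × 10^-4 M.
Check: 0.55% ionized — well under 5%, approximation valid.
pOH = −log(3.26 × 10^-4) = 3.49; pH = 14.00 − 3.49 = 10.51

pH = 10.51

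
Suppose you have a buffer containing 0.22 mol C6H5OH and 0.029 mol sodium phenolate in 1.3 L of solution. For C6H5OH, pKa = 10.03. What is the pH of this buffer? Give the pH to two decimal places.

Using pH = pKa + log([base]/[acid]) with [base]/[acid] = 0.029/0.22:
pH = 10.03 + (-0.880) = 9.15

pH = 9.15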